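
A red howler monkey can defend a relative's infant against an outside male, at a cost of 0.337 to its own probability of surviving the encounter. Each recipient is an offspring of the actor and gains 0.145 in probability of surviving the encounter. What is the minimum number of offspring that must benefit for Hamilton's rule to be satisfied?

r to an offspring = 0.5 (one parent–offspring link: r = (1/2)^1 = 1/2).
Hamilton's rule: n·r·B > C  ⇒  n > C/(r·B) = 0.337/(0.5·0.145) = 4.648.
The smallest integer exceeding 4.648 is 5.

5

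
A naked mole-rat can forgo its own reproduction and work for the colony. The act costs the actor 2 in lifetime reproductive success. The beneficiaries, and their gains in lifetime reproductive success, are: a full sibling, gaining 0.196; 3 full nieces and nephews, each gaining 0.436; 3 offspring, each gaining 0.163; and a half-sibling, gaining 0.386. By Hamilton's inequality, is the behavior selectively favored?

No

Hamilton's rule: the trait is favored when the sum of r·B over every recipient exceeds the actor's cost C.
r to a full sibling = 1/2 (full sibs share both parents — two paths of length 2: r = 2·(1/2)^2 = 1/2).
r to a full niece or nephew = 1/4 (full aunt/uncle↔niece/nephew: two paths of length 3 through the shared grandparent pair: r = 2·(1/2)^3 = 1/4).
r to an offspring = 0.5 (one parent–offspring link: r = (1/2)^1 = 1/2).
r to a half-sibling = 0.25 (half-sibs share one parent — one path of length 2: r = (1/2)^2 = 1/4).
Summing one r·B term per recipient: 1·0.5·0.196 + 3·0.25·0.436 + 3·0.5·0.163 + 1·0.25·0.386 = 0.766.
0.766 < 2: the indirect benefit is less than the cost.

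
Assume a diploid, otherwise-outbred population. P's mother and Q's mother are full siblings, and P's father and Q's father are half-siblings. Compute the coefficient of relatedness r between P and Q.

With two independent routes of shared ancestry, r is the sum of the two contributions.
P and Q are related in two ways: first cousins through their mothers (r = 1/8) and half first cousins through their fathers (r = 1/16).
r = 1/8 + 1/16 = 3/16 = 0.1875.

0.1875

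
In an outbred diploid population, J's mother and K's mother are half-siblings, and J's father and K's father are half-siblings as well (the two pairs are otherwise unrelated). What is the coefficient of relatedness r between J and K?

Independent pedigree routes through distinct common ancestors add.
J and K are related in two ways: half first cousins through their mothers (r = 1/16) and half first cousins through their fathers (r = 1/16).
r = 1/16 + 1/16 = 0.125.

0.125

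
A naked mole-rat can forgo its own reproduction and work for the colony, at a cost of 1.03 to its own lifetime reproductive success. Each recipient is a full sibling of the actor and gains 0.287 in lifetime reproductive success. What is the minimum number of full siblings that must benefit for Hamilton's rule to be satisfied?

8

r to a full sibling = 0.5 (full sibs share both parents — two paths of length 2: r = 2·(1/2)^2 = 1/2).
Hamilton's rule: n·r·B > C  ⇒  n > C/(r·B) = 1.03/(0.5·0.287) = 7.178.
The smallest integer exceeding 7.178 is 8.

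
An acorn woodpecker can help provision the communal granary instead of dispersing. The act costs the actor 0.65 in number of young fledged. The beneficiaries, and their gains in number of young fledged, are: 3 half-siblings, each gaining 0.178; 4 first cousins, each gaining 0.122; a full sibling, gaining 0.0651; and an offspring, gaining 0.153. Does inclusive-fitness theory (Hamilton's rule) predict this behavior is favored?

No

Hamilton's rule: the trait is favored when the sum of r·B over every recipient exceeds the actor's cost C.
r to a half-sibling = 0.25 (half-sibs share one parent — one path of length 2: r = (1/2)^2 = 1/4).
r to a first cousin = 1/8 (first cousins share one grandparent pair — two paths of length 4: r = 2·(1/2)^4 = 1/8).
r to a full sibling = 0.5 (full sibs share both parents — two paths of length 2: r = 2·(1/2)^2 = 1/2).
r to an offspring = 0.5 (one parent–offspring link: r = (1/2)^1 = 1/2).
Summing one r·B term per recipient: 3·0.25·0.178 + 4·0.125·0.122 + 1·0.5·0.0651 + 1·0.5·0.153 = 0.30355.
0.30355 < 0.65: the indirect benefit is less than the cost.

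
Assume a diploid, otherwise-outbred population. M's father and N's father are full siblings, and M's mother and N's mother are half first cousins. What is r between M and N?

0.140625

Relatedness sums over independent paths through distinct common ancestors.
M and N are related in two ways: first cousins through their fathers (r = 1/8) and half second cousins through their mothers (r = 1/64).
r = 1/8 + 1/64 = 0.140625.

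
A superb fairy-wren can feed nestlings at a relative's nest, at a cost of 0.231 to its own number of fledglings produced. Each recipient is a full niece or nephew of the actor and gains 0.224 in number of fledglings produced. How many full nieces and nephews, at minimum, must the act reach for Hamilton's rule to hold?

5

r to a full niece or nephew = 0.25 (full aunt/uncle↔niece/nephew: two paths of length 3 through the shared grandparent pair: r = 2·(1/2)^3 = 1/4).
Hamilton's rule: n·r·B > C  ⇒  n > C/(r·B) = 0.231/(0.25·0.224) = 4.125.
The smallest integer exceeding 4.125 is 5.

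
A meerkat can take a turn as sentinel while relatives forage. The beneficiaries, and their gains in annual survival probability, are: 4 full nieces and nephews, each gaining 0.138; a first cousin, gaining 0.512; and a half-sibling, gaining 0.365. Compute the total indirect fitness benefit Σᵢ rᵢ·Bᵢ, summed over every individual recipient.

r to a full niece or nephew = 0.25 (full aunt/uncle↔niece/nephew: two paths of length 3 through the shared grandparent pair: r = 2·(1/2)^3 = 1/4).
r to a first cousin = 1/8 (first cousins share one grandparent pair — two paths of length 4: r = 2·(1/2)^4 = 1/8).
r to a half-sibling = 0.25 (half-sibs share one parent — one path of length 2: r = (1/2)^2 = 1/4).
Summing one r·B term per recipient: 4·0.25·0.138 + 1·0.125·0.512 + 1·0.25·0.365 = 0.29325.

0.29325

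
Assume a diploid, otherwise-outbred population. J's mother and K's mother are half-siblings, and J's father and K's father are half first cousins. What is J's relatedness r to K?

0.078125

Independent pedigree routes through distinct common ancestors add.
J and K are related in two ways: half first cousins through their mothers (r = 1/16) and half second cousins through their fathers (r = 1/64).
r = 1/16 + 1/64 = 0.078125.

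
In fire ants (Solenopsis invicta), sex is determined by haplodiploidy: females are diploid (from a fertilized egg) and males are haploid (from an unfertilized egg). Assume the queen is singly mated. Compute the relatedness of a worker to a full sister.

0.75

Haplodiploid full sisters inherit their father's entire haploid genome identically (contributing 1/2) and on average half of their mother's contribution (1/2 · 1/2 = 1/4); r = 1/2 + 1/4 = 3/4.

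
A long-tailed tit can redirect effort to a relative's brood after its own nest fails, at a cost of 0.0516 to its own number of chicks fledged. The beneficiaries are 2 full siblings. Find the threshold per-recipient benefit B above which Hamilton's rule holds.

0.0516

r to a full sibling = 1/2 (full sibs share both parents — two paths of length 2: r = 2·(1/2)^2 = 1/2).
Hamilton's rule with n recipients of equal r: n·r·B > C, so B > C/(n·r) = 0.0516/(2·0.5) = 0.0516.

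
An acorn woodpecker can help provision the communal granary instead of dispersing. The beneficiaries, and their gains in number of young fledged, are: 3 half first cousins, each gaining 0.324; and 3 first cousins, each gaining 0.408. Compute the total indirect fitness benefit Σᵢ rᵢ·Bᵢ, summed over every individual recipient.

r to a half first cousin = 1/16 (half first cousins share one grandparent — one path of length 4: r = (1/2)^4 = 1/16).
r to a first cousin = 1/8 (first cousins share one grandparent pair — two paths of length 4: r = 2·(1/2)^4 = 1/8).
Summing one r·B term per recipient: 3·0.0625·0.324 + 3·0.125·0.408 = 0.21375.

0.21375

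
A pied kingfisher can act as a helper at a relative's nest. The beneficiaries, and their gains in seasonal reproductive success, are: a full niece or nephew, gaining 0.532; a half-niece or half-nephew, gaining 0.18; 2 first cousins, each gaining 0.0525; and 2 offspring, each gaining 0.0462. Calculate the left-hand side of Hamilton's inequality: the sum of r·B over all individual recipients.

r to a full niece or nephew = 1/4 (full aunt/uncle↔niece/nephew: two paths of length 3 through the shared grandparent pair: r = 2·(1/2)^3 = 1/4).
r to a half-niece or half-nephew = 1/8 (half-aunt/uncle↔niece/nephew: one path of length 3: r = (1/2)^3 = 1/8).
r to a first cousin = 1/8 (first cousins share one grandparent pair — two paths of length 4: r = 2·(1/2)^4 = 1/8).
r to an offspring = 0.5 (one parent–offspring link: r = (1/2)^1 = 1/2).
Summing one r·B term per recipient: 1·0.25·0.532 + 1·0.125·0.18 + 2·0.125·0.0525 + 2·0.5·0.0462 = 0.214825.

0.214825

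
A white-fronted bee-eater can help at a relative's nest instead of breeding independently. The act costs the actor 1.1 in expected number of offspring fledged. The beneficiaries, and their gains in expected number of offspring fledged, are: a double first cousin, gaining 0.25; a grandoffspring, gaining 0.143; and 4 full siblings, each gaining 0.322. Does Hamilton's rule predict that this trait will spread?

Hamilton's rule: the trait is favored when the sum of r·B over every recipient exceeds the actor's cost C.
r to a double first cousin = 1/4 (double first cousins share both grandparent pairs — four paths of length 4: r = 4·(1/2)^4 = 1/4).
r to a grandoffspring = 0.25 (two parent–offspring links: r = (1/2)^2 = 1/4).
r to a full sibling = 0.5 (full sibs share both parents — two paths of length 2: r = 2·(1/2)^2 = 1/2).
Summing one r·B term per recipient: 1·0.25·0.25 + 1·0.25·0.143 + 4·0.5·0.322 = 0.74225.
0.74225 < 1.1: the indirect benefit is less than the cost.

No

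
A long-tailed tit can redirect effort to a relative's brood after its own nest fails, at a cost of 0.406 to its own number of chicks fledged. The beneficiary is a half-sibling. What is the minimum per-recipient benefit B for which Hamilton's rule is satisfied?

1.624

r to a half-sibling = 0.25 (half-sibs share one parent — one path of length 2: r = (1/2)^2 = 1/4).
Hamilton's rule with n recipients of equal r: n·r·B > C, so B > C/(n·r) = 0.406/(1·0.25) = 1.624.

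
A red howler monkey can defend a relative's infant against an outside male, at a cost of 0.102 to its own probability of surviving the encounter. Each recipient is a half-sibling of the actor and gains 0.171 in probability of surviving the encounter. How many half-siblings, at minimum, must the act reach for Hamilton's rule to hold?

r to a half-sibling = 1/4 (half-sibs share one parent — one path of length 2: r = (1/2)^2 = 1/4).
Hamilton's rule: n·r·B > C  ⇒  n > C/(r·B) = 0.102/(0.25·0.171) = 2.386.
The smallest integer exceeding 2.386 is 3.

3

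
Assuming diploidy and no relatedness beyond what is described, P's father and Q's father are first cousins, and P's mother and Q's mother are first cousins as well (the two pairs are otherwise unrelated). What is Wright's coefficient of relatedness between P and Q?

Relatedness sums over independent paths through distinct common ancestors.
P and Q are related in two ways: second cousins through their fathers (r = 1/32) and second cousins through their mothers (r = 1/32).
r = 1/32 + 1/32 = 1/16 = 0.0625.

0.0625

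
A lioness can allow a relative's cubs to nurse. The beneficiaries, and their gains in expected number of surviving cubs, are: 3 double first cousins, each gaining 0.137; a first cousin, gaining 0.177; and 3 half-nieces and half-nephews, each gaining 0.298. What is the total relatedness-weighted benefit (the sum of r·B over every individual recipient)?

0.236625

r to a double first cousin = 1/4 (double first cousins share both grandparent pairs — four paths of length 4: r = 4·(1/2)^4 = 1/4).
r to a first cousin = 1/8 (first cousins share one grandparent pair — two paths of length 4: r = 2·(1/2)^4 = 1/8).
r to a half-niece or half-nephew = 1/8 (half-aunt/uncle↔niece/nephew: one path of length 3: r = (1/2)^3 = 1/8).
Summing one r·B term per recipient: 3·0.25·0.137 + 1·0.125·0.177 + 3·0.125·0.298 = 0.236625.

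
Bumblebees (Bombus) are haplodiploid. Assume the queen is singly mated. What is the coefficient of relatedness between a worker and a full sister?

0.75

Haplodiploid full sisters inherit their father's entire haploid genome identically (contributing 1/2) and on average half of their mother's contribution (1/2 · 1/2 = 1/4); r = 1/2 + 1/4 = 3/4.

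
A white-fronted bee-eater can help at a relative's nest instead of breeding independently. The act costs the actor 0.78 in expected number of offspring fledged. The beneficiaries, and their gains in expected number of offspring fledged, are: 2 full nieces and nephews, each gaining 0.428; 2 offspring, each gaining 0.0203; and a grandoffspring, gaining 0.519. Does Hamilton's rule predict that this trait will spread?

Hamilton's rule: the trait is favored when the sum of r·B over every recipient exceeds the actor's cost C.
r to a full niece or nephew = 1/4 (full aunt/uncle↔niece/nephew: two paths of length 3 through the shared grandparent pair: r = 2·(1/2)^3 = 1/4).
r to an offspring = 1/2 (one parent–offspring link: r = (1/2)^1 = 1/2).
r to a grandoffspring = 0.25 (two parent–offspring links: r = (1/2)^2 = 1/4).
Summing one r·B term per recipient: 2·0.25·0.428 + 2·0.5·0.0203 + 1·0.25·0.519 = 0.36405.
0.36405 < 0.78: the indirect benefit is less than the cost.

No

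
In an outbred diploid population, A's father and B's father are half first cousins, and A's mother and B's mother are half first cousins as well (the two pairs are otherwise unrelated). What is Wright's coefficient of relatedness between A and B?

Relatedness sums over independent paths through distinct common ancestors.
A and B are related in two ways: half second cousins through their fathers (r = 1/64) and half second cousins through their mothers (r = 1/64).
r = 1/64 + 1/64 = 1/32 = 0.03125.

0.03125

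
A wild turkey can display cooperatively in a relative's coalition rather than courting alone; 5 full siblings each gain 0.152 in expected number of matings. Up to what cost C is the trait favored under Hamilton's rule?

0.38

r to a full sibling = 1/2 (full sibs share both parents — two paths of length 2: r = 2·(1/2)^2 = 1/2).
Hamilton's rule: n·r·B > C, so the trait is favored while C < n·r·B = 5·0.5·0.152 = 0.38.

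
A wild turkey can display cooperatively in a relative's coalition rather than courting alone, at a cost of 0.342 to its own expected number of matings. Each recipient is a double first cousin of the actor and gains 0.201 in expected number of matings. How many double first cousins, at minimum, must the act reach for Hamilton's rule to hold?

r to a double first cousin = 0.25 (double first cousins share both grandparent pairs — four paths of length 4: r = 4·(1/2)^4 = 1/4).
Hamilton's rule: n·r·B > C  ⇒  n > C/(r·B) = 0.342/(0.25·0.201) = 6.806.
The smallest integer exceeding 6.806 is 7.

7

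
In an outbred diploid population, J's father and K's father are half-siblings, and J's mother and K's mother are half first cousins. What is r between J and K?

0.078125

Wright's path rule: contributions from independent ancestry routes add.
J and K are related in two ways: half first cousins through their fathers (r = 1/16) and half second cousins through their mothers (r = 1/64).
r = 1/16 + 1/64 = 5/64 = 0.078125.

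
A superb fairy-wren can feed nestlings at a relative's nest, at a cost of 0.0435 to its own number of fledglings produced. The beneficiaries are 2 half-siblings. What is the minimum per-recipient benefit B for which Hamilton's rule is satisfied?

0.087

r to a half-sibling = 0.25 (half-sibs share one parent — one path of length 2: r = (1/2)^2 = 1/4).
Hamilton's rule with n recipients of equal r: n·r·B > C, so B > C/(n·r) = 0.0435/(2·0.25) = 0.087.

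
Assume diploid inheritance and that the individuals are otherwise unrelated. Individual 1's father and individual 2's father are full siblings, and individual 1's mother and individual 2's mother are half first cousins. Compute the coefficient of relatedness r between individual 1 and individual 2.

Wright's path rule: contributions from independent ancestry routes add.
Individual 1 and individual 2 are related in two ways: first cousins through their fathers (r = 1/8) and half second cousins through their mothers (r = 1/64).
r = 1/8 + 1/64 = 9/64 = 0.140625.

0.140625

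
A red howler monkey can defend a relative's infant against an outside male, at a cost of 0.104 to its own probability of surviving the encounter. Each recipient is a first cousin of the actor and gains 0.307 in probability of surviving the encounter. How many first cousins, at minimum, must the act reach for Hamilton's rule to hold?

r to a first cousin = 0.125 (first cousins share one grandparent pair — two paths of length 4: r = 2·(1/2)^4 = 1/8).
Hamilton's rule: n·r·B > C  ⇒  n > C/(r·B) = 0.104/(0.125·0.307) = 2.71.
The smallest integer exceeding 2.71 is 3.

3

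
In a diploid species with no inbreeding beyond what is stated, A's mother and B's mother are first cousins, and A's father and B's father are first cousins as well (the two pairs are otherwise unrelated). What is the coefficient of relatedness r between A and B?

Independent pedigree routes through distinct common ancestors add.
A and B are related in two ways: second cousins through their mothers (r = 1/32) and second cousins through their fathers (r = 1/32).
r = 1/32 + 1/32 = 1/16 = 0.0625.

0.0625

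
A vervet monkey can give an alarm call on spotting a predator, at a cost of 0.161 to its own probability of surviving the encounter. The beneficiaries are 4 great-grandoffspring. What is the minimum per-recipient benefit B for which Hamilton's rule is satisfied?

r to a great-grandoffspring = 0.125 (three parent–offspring links: r = (1/2)^3 = 1/8).
Hamilton's rule with n recipients of equal r: n·r·B > C, so B > C/(n·r) = 0.161/(4·0.125) = 0.322.

0.322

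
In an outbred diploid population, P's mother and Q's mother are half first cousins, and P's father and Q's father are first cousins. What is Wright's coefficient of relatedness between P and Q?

Wright's path rule: contributions from independent ancestry routes add.
P and Q are related in two ways: half second cousins through their mothers (r = 1/64) and second cousins through their fathers (r = 1/32).
r = 1/64 + 1/32 = 0.046875.

0.046875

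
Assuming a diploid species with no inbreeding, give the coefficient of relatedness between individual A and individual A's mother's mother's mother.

0.125

Each parent–offspring link contributes a factor of 1/2, and independent paths through distinct common ancestors add.
Three parent–offspring links: r = (1/2)^3 = 1/8.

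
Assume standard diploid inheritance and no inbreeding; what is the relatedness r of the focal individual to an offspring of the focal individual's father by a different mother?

0.25

Each parent–offspring link contributes a factor of 1/2, and independent paths through distinct common ancestors add.
Half-sibs share one parent — one path of length 2: r = (1/2)^2 = 1/4.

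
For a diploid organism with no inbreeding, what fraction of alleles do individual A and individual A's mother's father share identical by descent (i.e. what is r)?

0.25

Each parent–offspring link contributes a factor of 1/2, and independent paths through distinct common ancestors add.
Two parent–offspring links: r = (1/2)^2 = 1/4.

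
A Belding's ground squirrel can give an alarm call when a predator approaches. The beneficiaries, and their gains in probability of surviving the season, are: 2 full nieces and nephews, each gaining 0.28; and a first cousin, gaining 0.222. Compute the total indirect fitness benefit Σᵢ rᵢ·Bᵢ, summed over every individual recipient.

0.16775

r to a full niece or nephew = 1/4 (full aunt/uncle↔niece/nephew: two paths of length 3 through the shared grandparent pair: r = 2·(1/2)^3 = 1/4).
r to a first cousin = 1/8 (first cousins share one grandparent pair — two paths of length 4: r = 2·(1/2)^4 = 1/8).
Summing one r·B term per recipient: 2·0.25·0.28 + 1·0.125·0.222 = 0.16775.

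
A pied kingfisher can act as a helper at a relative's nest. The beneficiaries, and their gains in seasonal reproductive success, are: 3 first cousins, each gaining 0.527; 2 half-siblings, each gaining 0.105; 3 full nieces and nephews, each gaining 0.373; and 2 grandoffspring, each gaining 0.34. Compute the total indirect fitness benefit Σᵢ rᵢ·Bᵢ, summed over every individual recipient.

r to a first cousin = 0.125 (first cousins share one grandparent pair — two paths of length 4: r = 2·(1/2)^4 = 1/8).
r to a half-sibling = 0.25 (half-sibs share one parent — one path of length 2: r = (1/2)^2 = 1/4).
r to a full niece or nephew = 0.25 (full aunt/uncle↔niece/nephew: two paths of length 3 through the shared grandparent pair: r = 2·(1/2)^3 = 1/4).
r to a grandoffspring = 0.25 (two parent–offspring links: r = (1/2)^2 = 1/4).
Summing one r·B term per recipient: 3·0.125·0.527 + 2·0.25·0.105 + 3·0.25·0.373 + 2·0.25·0.34 = 0.699875.

0.699875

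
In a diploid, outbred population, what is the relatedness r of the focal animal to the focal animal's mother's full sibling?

Each parent–offspring link contributes a factor of 1/2, and independent paths through distinct common ancestors add.
Full aunt/uncle↔niece/nephew: two paths of length 3 through the shared grandparent pair: r = 2·(1/2)^3 = 1/4.

0.25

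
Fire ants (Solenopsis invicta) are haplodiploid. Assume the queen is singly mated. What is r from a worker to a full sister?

0.75

Haplodiploid full sisters inherit their father's entire haploid genome identically (contributing 1/2) and on average half of their mother's contribution (1/2 · 1/2 = 1/4); r = 1/2 + 1/4 = 3/4.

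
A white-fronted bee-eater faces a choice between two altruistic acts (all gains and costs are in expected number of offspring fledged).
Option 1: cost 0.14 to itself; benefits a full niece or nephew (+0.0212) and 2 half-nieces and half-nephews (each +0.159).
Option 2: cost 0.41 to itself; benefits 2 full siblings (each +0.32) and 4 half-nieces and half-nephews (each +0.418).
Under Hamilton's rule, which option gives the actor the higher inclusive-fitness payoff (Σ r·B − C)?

Option 1: r to a full niece or nephew = 0.25.
Option 1: r to a half-niece or half-nephew = 0.125.
Option 1: Σ r·B − C = (1·0.25·0.0212 + 2·0.125·0.159) − 0.14 = -0.09495.
Option 2: r to a full sibling = 0.5.
Option 2: r to a half-niece or half-nephew = 0.125.
Option 2: Σ r·B − C = (2·0.5·0.32 + 4·0.125·0.418) − 0.41 = 0.119.
Option 2 has the higher net inclusive-fitness payoff.

Option 2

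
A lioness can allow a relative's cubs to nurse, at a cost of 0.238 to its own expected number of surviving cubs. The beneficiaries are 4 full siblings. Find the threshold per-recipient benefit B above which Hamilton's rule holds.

r to a full sibling = 1/2 (full sibs share both parents — two paths of length 2: r = 2·(1/2)^2 = 1/2).
Hamilton's rule with n recipients of equal r: n·r·B > C, so B > C/(n·r) = 0.238/(4·0.5) = 0.119.

0.119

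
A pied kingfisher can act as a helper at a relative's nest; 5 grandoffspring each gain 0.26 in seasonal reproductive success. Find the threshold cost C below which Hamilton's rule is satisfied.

r to a grandoffspring = 0.25 (two parent–offspring links: r = (1/2)^2 = 1/4).
Hamilton's rule: n·r·B > C, so the trait is favored while C < n·r·B = 5·0.25·0.26 = 0.325.

0.325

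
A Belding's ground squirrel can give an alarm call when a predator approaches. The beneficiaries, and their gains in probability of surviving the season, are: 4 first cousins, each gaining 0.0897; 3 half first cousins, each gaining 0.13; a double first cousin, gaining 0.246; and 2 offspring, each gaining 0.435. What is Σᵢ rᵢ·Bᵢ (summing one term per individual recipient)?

0.565725

r to a first cousin = 1/8 (first cousins share one grandparent pair — two paths of length 4: r = 2·(1/2)^4 = 1/8).
r to a half first cousin = 1/16 (half first cousins share one grandparent — one path of length 4: r = (1/2)^4 = 1/16).
r to a double first cousin = 0.25 (double first cousins share both grandparent pairs — four paths of length 4: r = 4·(1/2)^4 = 1/4).
r to an offspring = 1/2 (one parent–offspring link: r = (1/2)^1 = 1/2).
Summing one r·B term per recipient: 4·0.125·0.0897 + 3·0.0625·0.13 + 1·0.25·0.246 + 2·0.5·0.435 = 0.565725.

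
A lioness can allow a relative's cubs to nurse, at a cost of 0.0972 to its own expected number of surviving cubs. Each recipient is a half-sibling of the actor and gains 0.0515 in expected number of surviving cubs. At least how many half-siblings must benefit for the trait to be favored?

r to a half-sibling = 1/4 (half-sibs share one parent — one path of length 2: r = (1/2)^2 = 1/4).
Hamilton's rule: n·r·B > C  ⇒  n > C/(r·B) = 0.0972/(0.25·0.0515) = 7.55.
The smallest integer exceeding 7.55 is 8.

8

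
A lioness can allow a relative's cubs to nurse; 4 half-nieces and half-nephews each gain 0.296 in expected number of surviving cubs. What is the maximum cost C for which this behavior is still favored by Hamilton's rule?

0.148

r to a half-niece or half-nephew = 1/8 (half-aunt/uncle↔niece/nephew: one path of length 3: r = (1/2)^3 = 1/8).
Hamilton's rule: n·r·B > C, so the trait is favored while C < n·r·B = 4·0.125·0.296 = 0.148.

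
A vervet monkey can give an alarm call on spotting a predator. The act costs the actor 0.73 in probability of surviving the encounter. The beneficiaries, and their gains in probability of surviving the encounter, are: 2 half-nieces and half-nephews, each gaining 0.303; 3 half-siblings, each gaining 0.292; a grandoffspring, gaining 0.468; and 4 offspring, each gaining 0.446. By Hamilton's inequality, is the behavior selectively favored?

Hamilton's rule: the trait is favored when the sum of r·B over every recipient exceeds the actor's cost C.
r to a half-niece or half-nephew = 0.125 (half-aunt/uncle↔niece/nephew: one path of length 3: r = (1/2)^3 = 1/8).
r to a half-sibling = 0.25 (half-sibs share one parent — one path of length 2: r = (1/2)^2 = 1/4).
r to a grandoffspring = 1/4 (two parent–offspring links: r = (1/2)^2 = 1/4).
r to an offspring = 0.5 (one parent–offspring link: r = (1/2)^1 = 1/2).
Summing one r·B term per recipient: 2·0.125·0.303 + 3·0.25·0.292 + 1·0.25·0.468 + 4·0.5·0.446 = 1.30375.
1.30375 > 0.73: the indirect benefit exceeds the cost.

Yes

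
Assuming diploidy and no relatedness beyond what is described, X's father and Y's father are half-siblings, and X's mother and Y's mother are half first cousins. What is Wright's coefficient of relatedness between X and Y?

Relatedness sums over independent paths through distinct common ancestors.
X and Y are related in two ways: half first cousins through their fathers (r = 1/16) and half second cousins through their mothers (r = 1/64).
r = 1/16 + 1/64 = 0.078125.

0.078125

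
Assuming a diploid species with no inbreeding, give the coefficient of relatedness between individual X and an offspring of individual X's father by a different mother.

0.25

Each parent–offspring link contributes a factor of 1/2, and independent paths through distinct common ancestors add.
Half-sibs share one parent — one path of length 2: r = (1/2)^2 = 1/4.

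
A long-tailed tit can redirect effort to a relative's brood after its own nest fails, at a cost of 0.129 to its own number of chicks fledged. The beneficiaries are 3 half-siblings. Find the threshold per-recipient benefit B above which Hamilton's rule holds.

r to a half-sibling = 0.25 (half-sibs share one parent — one path of length 2: r = (1/2)^2 = 1/4).
Hamilton's rule with n recipients of equal r: n·r·B > C, so B > C/(n·r) = 0.129/(3·0.25) = 0.172.

0.172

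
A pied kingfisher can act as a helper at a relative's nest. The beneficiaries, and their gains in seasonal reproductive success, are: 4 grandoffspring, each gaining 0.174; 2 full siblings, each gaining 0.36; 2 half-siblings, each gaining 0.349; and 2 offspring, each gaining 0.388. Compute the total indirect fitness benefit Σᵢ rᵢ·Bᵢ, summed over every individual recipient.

1.0965

r to a grandoffspring = 1/4 (two parent–offspring links: r = (1/2)^2 = 1/4).
r to a full sibling = 1/2 (full sibs share both parents — two paths of length 2: r = 2·(1/2)^2 = 1/2).
r to a half-sibling = 0.25 (half-sibs share one parent — one path of length 2: r = (1/2)^2 = 1/4).
r to an offspring = 1/2 (one parent–offspring link: r = (1/2)^1 = 1/2).
Summing one r·B term per recipient: 4·0.25·0.174 + 2·0.5·0.36 + 2·0.25·0.349 + 2·0.5·0.388 = 1.0965.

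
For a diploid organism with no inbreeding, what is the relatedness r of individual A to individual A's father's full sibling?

Each parent–offspring link contributes a factor of 1/2, and independent paths through distinct common ancestors add.
Full aunt/uncle↔niece/nephew: two paths of length 3 through the shared grandparent pair: r = 2·(1/2)^3 = 1/4.

0.25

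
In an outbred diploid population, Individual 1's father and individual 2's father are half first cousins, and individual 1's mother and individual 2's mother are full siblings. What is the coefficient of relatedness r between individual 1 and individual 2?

0.140625

With two independent routes of shared ancestry, r is the sum of the two contributions.
Individual 1 and individual 2 are related in two ways: half second cousins through their fathers (r = 1/64) and first cousins through their mothers (r = 1/8).
r = 1/64 + 1/8 = 0.140625.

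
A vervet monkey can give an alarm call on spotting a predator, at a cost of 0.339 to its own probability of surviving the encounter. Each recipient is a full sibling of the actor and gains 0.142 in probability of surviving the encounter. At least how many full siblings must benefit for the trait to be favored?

r to a full sibling = 0.5 (full sibs share both parents — two paths of length 2: r = 2·(1/2)^2 = 1/2).
Hamilton's rule: n·r·B > C  ⇒  n > C/(r·B) = 0.339/(0.5·0.142) = 4.775.
The smallest integer exceeding 4.775 is 5.

5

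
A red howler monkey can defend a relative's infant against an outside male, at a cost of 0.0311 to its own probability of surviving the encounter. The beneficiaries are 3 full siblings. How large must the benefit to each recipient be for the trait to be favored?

r to a full sibling = 1/2 (full sibs share both parents — two paths of length 2: r = 2·(1/2)^2 = 1/2).
Hamilton's rule with n recipients of equal r: n·r·B > C, so B > C/(n·r) = 0.0311/(3·0.5) = 0.0207.

0.0207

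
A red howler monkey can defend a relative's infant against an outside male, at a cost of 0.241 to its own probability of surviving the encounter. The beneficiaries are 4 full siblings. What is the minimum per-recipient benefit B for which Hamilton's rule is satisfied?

0.1205

r to a full sibling = 1/2 (full sibs share both parents — two paths of length 2: r = 2·(1/2)^2 = 1/2).
Hamilton's rule with n recipients of equal r: n·r·B > C, so B > C/(n·r) = 0.241/(4·0.5) = 0.1205.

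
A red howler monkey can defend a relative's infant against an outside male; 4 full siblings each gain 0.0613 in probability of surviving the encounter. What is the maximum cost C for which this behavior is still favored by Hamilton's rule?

r to a full sibling = 0.5 (full sibs share both parents — two paths of length 2: r = 2·(1/2)^2 = 1/2).
Hamilton's rule: n·r·B > C, so the trait is favored while C < n·r·B = 4·0.5·0.0613 = 0.1226.

0.1226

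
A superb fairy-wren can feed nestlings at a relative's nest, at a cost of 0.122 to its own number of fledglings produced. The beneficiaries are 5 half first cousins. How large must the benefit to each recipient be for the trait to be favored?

0.3904

r to a half first cousin = 0.0625 (half first cousins share one grandparent — one path of length 4: r = (1/2)^4 = 1/16).
Hamilton's rule with n recipients of equal r: n·r·B > C, so B > C/(n·r) = 0.122/(5·0.0625) = 0.3904.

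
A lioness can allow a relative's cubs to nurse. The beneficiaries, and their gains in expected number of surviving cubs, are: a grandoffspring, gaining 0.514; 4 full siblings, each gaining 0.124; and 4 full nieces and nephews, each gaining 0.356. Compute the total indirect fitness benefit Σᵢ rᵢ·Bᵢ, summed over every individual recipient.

0.7325

r to a grandoffspring = 1/4 (two parent–offspring links: r = (1/2)^2 = 1/4).
r to a full sibling = 1/2 (full sibs share both parents — two paths of length 2: r = 2·(1/2)^2 = 1/2).
r to a full niece or nephew = 1/4 (full aunt/uncle↔niece/nephew: two paths of length 3 through the shared grandparent pair: r = 2·(1/2)^3 = 1/4).
Summing one r·B term per recipient: 1·0.25·0.514 + 4·0.5·0.124 + 4·0.25·0.356 = 0.7325.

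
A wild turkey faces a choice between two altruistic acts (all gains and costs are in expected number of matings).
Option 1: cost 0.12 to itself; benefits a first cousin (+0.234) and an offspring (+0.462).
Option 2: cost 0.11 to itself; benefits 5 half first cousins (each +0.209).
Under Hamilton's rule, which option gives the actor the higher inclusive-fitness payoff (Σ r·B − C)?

Option 1: r to a first cousin = 0.125.
Option 1: r to an offspring = 0.5.
Option 1: Σ r·B − C = (1·0.125·0.234 + 1·0.5·0.462) − 0.12 = 0.14025.
Option 2: r to a half first cousin = 0.0625.
Option 2: Σ r·B − C = (5·0.0625·0.209) − 0.11 = -0.0446875.
Option 1 has the higher net inclusive-fitness payoff.

Option 1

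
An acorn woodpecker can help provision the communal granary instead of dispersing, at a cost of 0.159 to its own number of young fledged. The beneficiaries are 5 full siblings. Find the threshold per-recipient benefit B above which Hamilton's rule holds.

r to a full sibling = 1/2 (full sibs share both parents — two paths of length 2: r = 2·(1/2)^2 = 1/2).
Hamilton's rule with n recipients of equal r: n·r·B > C, so B > C/(n·r) = 0.159/(5·0.5) = 0.0636.

0.0636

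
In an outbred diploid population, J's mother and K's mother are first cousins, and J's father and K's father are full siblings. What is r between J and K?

Wright's path rule: contributions from independent ancestry routes add.
J and K are related in two ways: second cousins through their mothers (r = 1/32) and first cousins through their fathers (r = 1/8).
r = 1/32 + 1/8 = 5/32 = 0.15625.

0.15625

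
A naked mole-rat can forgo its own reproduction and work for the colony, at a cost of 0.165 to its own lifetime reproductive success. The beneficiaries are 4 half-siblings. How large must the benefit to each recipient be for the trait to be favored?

0.165

r to a half-sibling = 1/4 (half-sibs share one parent — one path of length 2: r = (1/2)^2 = 1/4).
Hamilton's rule with n recipients of equal r: n·r·B > C, so B > C/(n·r) = 0.165/(4·0.25) = 0.165.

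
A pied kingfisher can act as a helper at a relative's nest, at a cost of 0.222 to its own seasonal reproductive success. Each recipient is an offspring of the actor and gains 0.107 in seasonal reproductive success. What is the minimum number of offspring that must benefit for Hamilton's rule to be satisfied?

5

r to an offspring = 0.5 (one parent–offspring link: r = (1/2)^1 = 1/2).
Hamilton's rule: n·r·B > C  ⇒  n > C/(r·B) = 0.222/(0.5·0.107) = 4.15.
The smallest integer exceeding 4.15 is 5.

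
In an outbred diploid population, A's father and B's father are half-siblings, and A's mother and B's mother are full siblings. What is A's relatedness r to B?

0.1875

With two independent routes of shared ancestry, r is the sum of the two contributions.
A and B are related in two ways: half first cousins through their fathers (r = 1/16) and first cousins through their mothers (r = 1/8).
r = 1/16 + 1/8 = 0.1875.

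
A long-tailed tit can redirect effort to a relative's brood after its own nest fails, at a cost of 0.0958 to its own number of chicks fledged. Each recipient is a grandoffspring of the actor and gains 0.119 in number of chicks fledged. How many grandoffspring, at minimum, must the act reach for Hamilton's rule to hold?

r to a grandoffspring = 1/4 (two parent–offspring links: r = (1/2)^2 = 1/4).
Hamilton's rule: n·r·B > C  ⇒  n > C/(r·B) = 0.0958/(0.25·0.119) = 3.22.
The smallest integer exceeding 3.22 is 4.

4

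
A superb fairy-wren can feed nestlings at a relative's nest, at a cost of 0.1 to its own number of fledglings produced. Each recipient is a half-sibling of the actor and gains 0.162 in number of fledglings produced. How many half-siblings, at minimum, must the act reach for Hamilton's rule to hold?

3

r to a half-sibling = 1/4 (half-sibs share one parent — one path of length 2: r = (1/2)^2 = 1/4).
Hamilton's rule: n·r·B > C  ⇒  n > C/(r·B) = 0.1/(0.25·0.162) = 2.469.
The smallest integer exceeding 2.469 is 3.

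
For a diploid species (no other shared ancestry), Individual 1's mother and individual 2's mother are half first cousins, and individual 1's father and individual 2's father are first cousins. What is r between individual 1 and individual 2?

0.046875

Relatedness sums over independent paths through distinct common ancestors.
Individual 1 and individual 2 are related in two ways: half second cousins through their mothers (r = 1/64) and second cousins through their fathers (r = 1/32).
r = 1/64 + 1/32 = 0.046875.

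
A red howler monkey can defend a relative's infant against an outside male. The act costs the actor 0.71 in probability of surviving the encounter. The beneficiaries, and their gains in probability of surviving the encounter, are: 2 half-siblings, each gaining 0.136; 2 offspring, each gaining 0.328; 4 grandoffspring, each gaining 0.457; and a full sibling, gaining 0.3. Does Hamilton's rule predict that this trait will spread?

Hamilton's rule: the trait is favored when the sum of r·B over every recipient exceeds the actor's cost C.
r to a half-sibling = 0.25 (half-sibs share one parent — one path of length 2: r = (1/2)^2 = 1/4).
r to an offspring = 1/2 (one parent–offspring link: r = (1/2)^1 = 1/2).
r to a grandoffspring = 0.25 (two parent–offspring links: r = (1/2)^2 = 1/4).
r to a full sibling = 0.5 (full sibs share both parents — two paths of length 2: r = 2·(1/2)^2 = 1/2).
Summing one r·B term per recipient: 2·0.25·0.136 + 2·0.5·0.328 + 4·0.25·0.457 + 1·0.5·0.3 = 1.003.
1.003 > 0.71: the indirect benefit exceeds the cost.

Yes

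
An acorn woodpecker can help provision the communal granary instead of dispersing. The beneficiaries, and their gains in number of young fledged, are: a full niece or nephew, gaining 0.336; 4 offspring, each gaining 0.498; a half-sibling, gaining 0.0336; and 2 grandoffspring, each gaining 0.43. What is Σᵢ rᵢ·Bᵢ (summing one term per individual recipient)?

1.3034

r to a full niece or nephew = 0.25 (full aunt/uncle↔niece/nephew: two paths of length 3 through the shared grandparent pair: r = 2·(1/2)^3 = 1/4).
r to an offspring = 0.5 (one parent–offspring link: r = (1/2)^1 = 1/2).
r to a half-sibling = 1/4 (half-sibs share one parent — one path of length 2: r = (1/2)^2 = 1/4).
r to a grandoffspring = 0.25 (two parent–offspring links: r = (1/2)^2 = 1/4).
Summing one r·B term per recipient: 1·0.25·0.336 + 4·0.5·0.498 + 1·0.25·0.0336 + 2·0.25·0.43 = 1.3034.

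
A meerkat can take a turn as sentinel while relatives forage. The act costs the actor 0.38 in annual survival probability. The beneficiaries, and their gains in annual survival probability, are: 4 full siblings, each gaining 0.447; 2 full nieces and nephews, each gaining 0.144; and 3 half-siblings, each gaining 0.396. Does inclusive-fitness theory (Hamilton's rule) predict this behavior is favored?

Yes

Hamilton's rule: the trait is favored when the sum of r·B over every recipient exceeds the actor's cost C.
r to a full sibling = 0.5 (full sibs share both parents — two paths of length 2: r = 2·(1/2)^2 = 1/2).
r to a full niece or nephew = 1/4 (full aunt/uncle↔niece/nephew: two paths of length 3 through the shared grandparent pair: r = 2·(1/2)^3 = 1/4).
r to a half-sibling = 1/4 (half-sibs share one parent — one path of length 2: r = (1/2)^2 = 1/4).
Summing one r·B term per recipient: 4·0.5·0.447 + 2·0.25·0.144 + 3·0.25·0.396 = 1.263.
1.263 > 0.38: the indirect benefit exceeds the cost.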